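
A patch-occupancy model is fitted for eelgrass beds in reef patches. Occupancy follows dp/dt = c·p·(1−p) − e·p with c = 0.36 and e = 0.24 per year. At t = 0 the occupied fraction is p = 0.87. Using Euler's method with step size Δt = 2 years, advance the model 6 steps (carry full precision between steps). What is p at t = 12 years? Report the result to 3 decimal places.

0.364

Update rule: p ← p + [c·p·(1−p) − e·p]·Δt with Δt = 2.
t = 2: p = 0.87000 + (-0.33617) = 0.53383
t = 4: p = 0.53383 + (-0.07706) = 0.45677
t = 6: p = 0.45677 + (-0.04059) = 0.41617
t = 8: p = 0.41617 + (-0.02482) = 0.39135
t = 10: p = 0.39135 + (-0.01635) = 0.37500
t = 12: p = 0.37500 + (-0.01125) = 0.36375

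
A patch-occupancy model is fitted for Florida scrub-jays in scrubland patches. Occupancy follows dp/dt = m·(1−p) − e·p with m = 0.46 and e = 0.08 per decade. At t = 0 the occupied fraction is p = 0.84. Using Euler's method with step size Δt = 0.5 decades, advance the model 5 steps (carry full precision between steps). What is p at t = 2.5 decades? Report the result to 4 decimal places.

Update rule: p ← p + [m·(1−p) − e·p]·Δt with Δt = 0.5.
step 1: Δp = +0.00320, p = 0.84320
step 2: Δp = +0.00234, p = 0.84554
step 3: Δp = +0.00171, p = 0.84724
step 4: Δp = +0.00124, p = 0.84849
step 5: Δp = +0.00091, p = 0.84939

0.8494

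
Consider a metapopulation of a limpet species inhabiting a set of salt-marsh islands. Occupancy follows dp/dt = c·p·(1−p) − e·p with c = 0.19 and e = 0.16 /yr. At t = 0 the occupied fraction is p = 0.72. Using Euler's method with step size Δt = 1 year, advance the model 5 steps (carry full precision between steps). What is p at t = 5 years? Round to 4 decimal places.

Update rule: p ← p + [c·p·(1−p) − e·p]·Δt with Δt = 1.
step 1: Δp = -0.07690, p = 0.64310
step 2: Δp = -0.05929, p = 0.58382
step 3: Δp = -0.04725, p = 0.53657
step 4: Δp = -0.03861, p = 0.49797
step 5: Δp = -0.03218, p = 0.46579

0.4658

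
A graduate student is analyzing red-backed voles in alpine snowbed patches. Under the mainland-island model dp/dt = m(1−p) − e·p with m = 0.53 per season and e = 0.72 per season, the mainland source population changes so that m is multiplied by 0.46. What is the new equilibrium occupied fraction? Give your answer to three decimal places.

0.253

Before: p* = 0.53/(0.53+0.72) = 0.4240.
After: m = 0.2438, e = 0.72; p* = 0.2438/0.9638 = 0.2530.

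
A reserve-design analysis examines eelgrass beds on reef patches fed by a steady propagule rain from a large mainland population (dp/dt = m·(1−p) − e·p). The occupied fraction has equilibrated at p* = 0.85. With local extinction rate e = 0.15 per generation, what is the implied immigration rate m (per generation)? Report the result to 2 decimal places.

At equilibrium m(1−p*) = e·p*, so m = e·p*/(1−p*).
m = 0.15 × 0.85 / 0.1500 = 0.1275/0.1500 = 0.8500.

0.85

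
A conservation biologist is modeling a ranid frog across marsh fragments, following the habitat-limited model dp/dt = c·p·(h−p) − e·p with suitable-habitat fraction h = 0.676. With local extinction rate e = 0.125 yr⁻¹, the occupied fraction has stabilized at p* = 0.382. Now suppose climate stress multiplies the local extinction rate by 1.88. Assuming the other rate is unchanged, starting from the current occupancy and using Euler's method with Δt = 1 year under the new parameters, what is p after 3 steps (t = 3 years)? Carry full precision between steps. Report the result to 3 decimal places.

0.284

Balance c(h−p*) = e gives c = e/(0.676 − 0.38200) = 0.125/0.29400 = 0.42517.
Starting from p₀ = 0.38200; update p ← p + (dp/dt)·Δt with the new parameters.
step 1: Δp = -0.04202, p = 0.33998
step 2: Δp = -0.03132, p = 0.30866
step 3: Δp = -0.02433, p = 0.28433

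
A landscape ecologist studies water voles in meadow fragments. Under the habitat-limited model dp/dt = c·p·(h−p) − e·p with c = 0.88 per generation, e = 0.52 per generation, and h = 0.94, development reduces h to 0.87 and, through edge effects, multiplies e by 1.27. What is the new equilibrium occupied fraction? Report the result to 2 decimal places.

Before: p* = h − e/c = 0.94 − 0.52/0.88 = 0.94 − 0.5909 = 0.3491.
After: c = 0.88, e = 0.6604, h = 0.87; p* = 0.87 − 0.6604/0.88 = 0.1195.

0.12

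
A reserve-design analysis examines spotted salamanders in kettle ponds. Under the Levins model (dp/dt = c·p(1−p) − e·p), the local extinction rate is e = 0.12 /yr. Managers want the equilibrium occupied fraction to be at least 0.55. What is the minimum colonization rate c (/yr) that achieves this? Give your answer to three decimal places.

p* = 1 − e/c ≥ 0.55 requires e/c ≤ 0.4500, i.e. c ≥ e/0.4500.
c_min = 0.12/0.4500 = 0.2667.

0.267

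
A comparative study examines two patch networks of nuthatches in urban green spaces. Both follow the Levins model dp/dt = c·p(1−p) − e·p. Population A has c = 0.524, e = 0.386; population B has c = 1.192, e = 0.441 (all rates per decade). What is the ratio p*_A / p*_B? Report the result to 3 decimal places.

A: p*_A = 1 − 0.386/0.524 = 0.2634.
B: p*_B = 1 − 0.441/1.192 = 0.6300.
p*_A / p*_B = 0.2634/0.6300 = 0.4180.

0.418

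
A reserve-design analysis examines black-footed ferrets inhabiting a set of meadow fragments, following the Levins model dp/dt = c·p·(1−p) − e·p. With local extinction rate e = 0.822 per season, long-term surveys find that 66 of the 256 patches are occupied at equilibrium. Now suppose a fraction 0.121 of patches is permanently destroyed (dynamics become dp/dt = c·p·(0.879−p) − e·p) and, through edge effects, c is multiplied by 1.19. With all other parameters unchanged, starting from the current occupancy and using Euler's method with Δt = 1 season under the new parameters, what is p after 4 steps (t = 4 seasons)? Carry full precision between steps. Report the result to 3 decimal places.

0.256

Observed p* = 66/256 = 0.25781.
Balance c(1−p*) = e gives c = e/(1 − 0.25781) = 0.822/0.74219 = 1.10754.
Starting from p₀ = 0.25781; update p ← p + (dp/dt)·Δt with the new parameters.
step 1: Δp = -0.00085, p = 0.25696
step 2: Δp = -0.00056, p = 0.25640
step 3: Δp = -0.00037, p = 0.25604
step 4: Δp = -0.00024, p = 0.25579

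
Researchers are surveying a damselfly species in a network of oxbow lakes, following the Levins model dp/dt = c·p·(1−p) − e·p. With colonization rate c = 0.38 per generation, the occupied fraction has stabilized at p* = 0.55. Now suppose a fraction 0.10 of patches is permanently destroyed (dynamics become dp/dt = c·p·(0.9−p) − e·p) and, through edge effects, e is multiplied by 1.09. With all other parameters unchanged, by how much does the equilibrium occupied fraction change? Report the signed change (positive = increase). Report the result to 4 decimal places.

-0.1405

Balance c(1−p*) = e gives e = 0.38×(1 − 0.55000) = 0.17100.
New p* = 0.9 − e/c = 0.9 − 0.18639/0.38000 = 0.40950.
Δp* = 0.40950 − 0.55000 = -0.14050.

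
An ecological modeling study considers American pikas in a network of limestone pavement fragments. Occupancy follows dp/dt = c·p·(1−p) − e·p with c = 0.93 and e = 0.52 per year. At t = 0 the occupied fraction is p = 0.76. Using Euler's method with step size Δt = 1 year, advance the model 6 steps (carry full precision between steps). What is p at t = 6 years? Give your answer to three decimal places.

0.446

Update rule: p ← p + [c·p·(1−p) − e·p]·Δt with Δt = 1.
t = 1: p = 0.76000 + (-0.22557) = 0.53443
t = 2: p = 0.53443 + (-0.04651) = 0.48792
t = 3: p = 0.48792 + (-0.02136) = 0.46657
t = 4: p = 0.46657 + (-0.01115) = 0.45541
t = 5: p = 0.45541 + (-0.00616) = 0.44925
t = 6: p = 0.44925 + (-0.00351) = 0.44574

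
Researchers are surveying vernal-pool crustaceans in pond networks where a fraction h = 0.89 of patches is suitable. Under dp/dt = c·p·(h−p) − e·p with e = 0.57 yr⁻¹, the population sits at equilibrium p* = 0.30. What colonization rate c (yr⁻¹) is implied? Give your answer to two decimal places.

At equilibrium c(h−p*) = e, so c = e/(h−p*).
c = 0.57/(0.89 − 0.30) = 0.57/0.5900 = 0.9661.

0.97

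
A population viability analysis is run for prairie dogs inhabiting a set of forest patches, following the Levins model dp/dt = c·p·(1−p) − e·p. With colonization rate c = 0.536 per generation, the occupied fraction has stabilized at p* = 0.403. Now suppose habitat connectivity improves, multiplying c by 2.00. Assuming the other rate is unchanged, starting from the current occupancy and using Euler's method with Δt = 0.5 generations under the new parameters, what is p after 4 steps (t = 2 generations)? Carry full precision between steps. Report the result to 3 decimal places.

Balance c(1−p*) = e gives e = 0.536×(1 − 0.40300) = 0.31999.
Starting from p₀ = 0.40300; update p ← p + (dp/dt)·Δt with the new parameters.
  1  |  dp/dt·Δt = +0.064478  |  p_1 = 0.467478
  2  |  dp/dt·Δt = +0.058638  |  p_2 = 0.526117
  3  |  dp/dt·Δt = +0.049458  |  p_3 = 0.575575
  4  |  dp/dt·Δt = +0.038849  |  p_4 = 0.614424

0.614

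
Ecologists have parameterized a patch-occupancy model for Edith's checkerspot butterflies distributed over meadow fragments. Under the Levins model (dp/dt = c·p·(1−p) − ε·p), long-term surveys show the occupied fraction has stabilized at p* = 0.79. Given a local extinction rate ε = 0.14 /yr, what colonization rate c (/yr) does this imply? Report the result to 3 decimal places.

0.667

At equilibrium c(1−p*) = ε, so c = ε/(1−p*).
c = 0.14/(1 − 0.79) = 0.14/0.2100 = 0.6667.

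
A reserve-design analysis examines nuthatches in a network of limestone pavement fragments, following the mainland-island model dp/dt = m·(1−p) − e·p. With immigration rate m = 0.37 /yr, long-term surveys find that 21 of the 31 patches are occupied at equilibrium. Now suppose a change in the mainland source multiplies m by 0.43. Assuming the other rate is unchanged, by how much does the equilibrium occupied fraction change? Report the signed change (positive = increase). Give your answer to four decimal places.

-0.2029

Observed p* = 21/31 = 0.67742.
Balance m(1−p*) = e·p* gives e = m(1−p*)/p* = 0.37×0.32258/0.67742 = 0.17619.
New p* = m/(m+e) = 0.15910/(0.15910+0.17619) = 0.47451.
Δp* = 0.47451 − 0.67742 = -0.20291.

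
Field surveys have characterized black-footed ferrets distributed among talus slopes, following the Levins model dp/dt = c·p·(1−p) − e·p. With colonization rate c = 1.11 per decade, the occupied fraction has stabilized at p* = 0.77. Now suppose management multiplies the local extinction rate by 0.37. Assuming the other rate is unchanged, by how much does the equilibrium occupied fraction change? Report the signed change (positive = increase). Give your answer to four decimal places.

0.1449

Balance c(1−p*) = e gives e = 1.11×(1 − 0.77000) = 0.25530.
New p* = 1 − e/c = 1 − 0.09446/1.11000 = 0.91490.
Δp* = 0.91490 − 0.77000 = +0.14490.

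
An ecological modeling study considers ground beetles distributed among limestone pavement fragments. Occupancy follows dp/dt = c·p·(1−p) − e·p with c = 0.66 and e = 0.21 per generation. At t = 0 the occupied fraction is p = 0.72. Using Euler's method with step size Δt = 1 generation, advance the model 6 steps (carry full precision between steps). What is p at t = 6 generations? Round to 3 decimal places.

0.683

Update rule: p ← p + [c·p·(1−p) − e·p]·Δt with Δt = 1.
  1  |  dp/dt·Δt = -0.018144  |  p_1 = 0.701856
  2  |  dp/dt·Δt = -0.009282  |  p_2 = 0.692574
  3  |  dp/dt·Δt = -0.004916  |  p_3 = 0.687658
  4  |  dp/dt·Δt = -0.002650  |  p_4 = 0.685007
  5  |  dp/dt·Δt = -0.001442  |  p_5 = 0.683565
  6  |  dp/dt·Δt = -0.000788  |  p_6 = 0.682777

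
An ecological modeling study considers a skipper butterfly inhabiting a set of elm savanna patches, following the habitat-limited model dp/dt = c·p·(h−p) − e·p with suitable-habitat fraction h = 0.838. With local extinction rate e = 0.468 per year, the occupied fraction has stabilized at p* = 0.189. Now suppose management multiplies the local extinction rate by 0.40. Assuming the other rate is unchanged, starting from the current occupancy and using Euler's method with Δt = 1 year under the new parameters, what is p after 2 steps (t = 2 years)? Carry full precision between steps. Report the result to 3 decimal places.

Balance c(h−p*) = e gives c = e/(0.838 − 0.18900) = 0.468/0.64900 = 0.72111.
Starting from p₀ = 0.18900; update p ← p + (dp/dt)·Δt with the new parameters.
step 1: Δp = +0.05307, p = 0.24207
step 2: Δp = +0.05871, p = 0.30078

0.301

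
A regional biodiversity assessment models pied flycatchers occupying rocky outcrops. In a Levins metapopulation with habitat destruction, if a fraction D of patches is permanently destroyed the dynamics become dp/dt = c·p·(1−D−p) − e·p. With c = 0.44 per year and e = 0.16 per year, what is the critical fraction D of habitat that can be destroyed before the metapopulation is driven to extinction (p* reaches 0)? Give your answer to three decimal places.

The nontrivial equilibrium is p* = (1−D) − e/c; extinction occurs when this hits zero.
So D_crit = 1 − e/c = 1 − 0.16/0.44 = 1 − 0.3636 = 0.6364.
This equals the undisturbed p*, a classic result of Lande's extension.

0.636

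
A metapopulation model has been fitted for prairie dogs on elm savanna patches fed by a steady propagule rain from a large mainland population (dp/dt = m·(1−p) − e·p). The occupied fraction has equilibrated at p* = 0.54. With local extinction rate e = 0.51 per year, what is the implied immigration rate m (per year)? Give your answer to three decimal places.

At equilibrium m(1−p*) = e·p*, so m = e·p*/(1−p*).
m = 0.51 × 0.54 / 0.4600 = 0.2754/0.4600 = 0.5987.

0.599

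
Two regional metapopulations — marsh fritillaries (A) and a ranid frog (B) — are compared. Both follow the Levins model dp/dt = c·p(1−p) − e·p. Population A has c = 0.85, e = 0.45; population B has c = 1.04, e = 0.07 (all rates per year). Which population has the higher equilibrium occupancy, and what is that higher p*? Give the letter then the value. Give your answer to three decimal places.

B, 0.933

A: p*_A = 1 − 0.45/0.85 = 0.4706.
B: p*_B = 1 − 0.07/1.04 = 0.9327.
B is higher at 0.9327.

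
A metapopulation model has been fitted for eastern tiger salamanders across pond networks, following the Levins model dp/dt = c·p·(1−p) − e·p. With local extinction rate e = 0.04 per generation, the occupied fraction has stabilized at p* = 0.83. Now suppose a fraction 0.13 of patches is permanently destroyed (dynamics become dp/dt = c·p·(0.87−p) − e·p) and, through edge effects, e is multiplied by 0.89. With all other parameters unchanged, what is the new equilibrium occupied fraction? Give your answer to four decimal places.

0.7187

Balance c(1−p*) = e gives c = e/(1 − 0.83000) = 0.04/0.17000 = 0.23529.
New p* = 0.87 − e/c = 0.87 − 0.03560/0.23529 = 0.71870.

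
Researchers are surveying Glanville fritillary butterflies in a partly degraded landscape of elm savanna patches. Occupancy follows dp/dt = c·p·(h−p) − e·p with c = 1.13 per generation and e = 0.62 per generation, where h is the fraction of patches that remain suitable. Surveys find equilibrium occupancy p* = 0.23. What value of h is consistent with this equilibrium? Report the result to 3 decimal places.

At equilibrium c(h−p*) = e, so h = p* + e/c.
h = 0.23 + 0.62/1.13 = 0.23 + 0.5487 = 0.7787.

0.779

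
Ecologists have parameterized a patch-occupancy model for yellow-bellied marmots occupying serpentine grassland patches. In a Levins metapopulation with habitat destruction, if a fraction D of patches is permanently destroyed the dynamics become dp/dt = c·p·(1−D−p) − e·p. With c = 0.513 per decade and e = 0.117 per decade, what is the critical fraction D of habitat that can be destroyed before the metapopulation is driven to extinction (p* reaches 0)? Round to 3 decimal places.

0.772

The nontrivial equilibrium is p* = (1−D) − e/c; extinction occurs when this hits zero.
So D_crit = 1 − e/c = 1 − 0.117/0.513 = 1 − 0.2281 = 0.7719.
Note this equals the original equilibrium occupancy — the Levins extinction-debt result.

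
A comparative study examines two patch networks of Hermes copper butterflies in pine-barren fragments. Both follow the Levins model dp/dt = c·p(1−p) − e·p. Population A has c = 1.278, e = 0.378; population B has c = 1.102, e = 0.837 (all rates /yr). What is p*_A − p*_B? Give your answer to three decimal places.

0.464

A: p*_A = 1 − 0.378/1.278 = 0.7042.
B: p*_B = 1 − 0.837/1.102 = 0.2405.
p*_A − p*_B = 0.7042 − 0.2405 = 0.4638.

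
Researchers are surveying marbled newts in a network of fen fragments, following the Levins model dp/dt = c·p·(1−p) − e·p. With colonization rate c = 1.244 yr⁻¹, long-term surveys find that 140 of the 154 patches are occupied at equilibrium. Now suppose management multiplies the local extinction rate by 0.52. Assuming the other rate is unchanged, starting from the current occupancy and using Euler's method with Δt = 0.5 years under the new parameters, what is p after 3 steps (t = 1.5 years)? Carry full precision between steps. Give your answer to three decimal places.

Observed p* = 140/154 = 0.90909.
Balance c(1−p*) = e gives e = 1.244×(1 − 0.90909) = 0.11309.
Starting from p₀ = 0.90909; update p ← p + (dp/dt)·Δt with the new parameters.
p: 0.90909 → 0.93377  (Δp = +0.02467)
p: 0.93377 → 0.94478  (Δp = +0.01101)
p: 0.94478 → 0.94945  (Δp = +0.00467)

0.949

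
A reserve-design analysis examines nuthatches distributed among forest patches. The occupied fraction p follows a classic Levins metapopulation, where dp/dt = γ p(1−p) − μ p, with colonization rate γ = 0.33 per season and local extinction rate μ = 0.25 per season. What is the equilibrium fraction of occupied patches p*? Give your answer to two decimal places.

0.24

Setting dp/dt = 0 and dividing through by p* gives γ·(1−p*) = μ.
So p* = 1 − μ/γ = 1 − 0.25/0.33 = 1 − 0.7576 = 0.2424.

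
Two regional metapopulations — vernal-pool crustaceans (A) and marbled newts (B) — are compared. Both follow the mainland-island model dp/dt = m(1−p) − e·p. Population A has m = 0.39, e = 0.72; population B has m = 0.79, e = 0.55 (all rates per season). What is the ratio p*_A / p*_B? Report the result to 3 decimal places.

A: p*_A = m/(m+e) = 0.39/1.1100 = 0.3514.
B: p*_B = 0.79/1.3400 = 0.5896.
p*_A / p*_B = 0.3514/0.5896 = 0.5960.

0.596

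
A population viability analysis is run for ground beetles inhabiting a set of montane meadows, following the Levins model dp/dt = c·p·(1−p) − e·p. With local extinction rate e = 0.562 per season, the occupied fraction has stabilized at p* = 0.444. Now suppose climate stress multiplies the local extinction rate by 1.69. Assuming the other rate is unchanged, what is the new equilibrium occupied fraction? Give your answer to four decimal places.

Balance c(1−p*) = e gives c = e/(1 − 0.44400) = 0.562/0.55600 = 1.01079.
New p* = 1 − e/c = 1 − 0.94978/1.01079 = 0.06036.

0.0604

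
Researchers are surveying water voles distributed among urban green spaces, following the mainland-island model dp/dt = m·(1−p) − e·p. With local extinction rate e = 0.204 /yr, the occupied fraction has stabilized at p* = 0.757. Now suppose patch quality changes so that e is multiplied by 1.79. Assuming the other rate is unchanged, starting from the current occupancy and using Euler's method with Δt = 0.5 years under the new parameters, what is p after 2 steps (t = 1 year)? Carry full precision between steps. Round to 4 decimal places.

0.6655

Balance m(1−p*) = e·p* gives m = e·p*/(1−p*) = 0.204×0.75700/0.24300 = 0.63551.
Starting from p₀ = 0.75700; update p ← p + (dp/dt)·Δt with the new parameters.
  1  |  dp/dt·Δt = -0.060999  |  p_1 = 0.696001
  2  |  dp/dt·Δt = -0.030479  |  p_2 = 0.665522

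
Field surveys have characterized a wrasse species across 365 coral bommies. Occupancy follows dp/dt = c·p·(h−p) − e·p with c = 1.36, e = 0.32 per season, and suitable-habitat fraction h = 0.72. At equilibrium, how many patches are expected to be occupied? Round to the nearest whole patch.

177

p* = h − e/c = 0.72 − 0.2353 = 0.4847.
Expected occupied patches = N × p* = 365 × 0.4847 = 176.92 ≈ 177.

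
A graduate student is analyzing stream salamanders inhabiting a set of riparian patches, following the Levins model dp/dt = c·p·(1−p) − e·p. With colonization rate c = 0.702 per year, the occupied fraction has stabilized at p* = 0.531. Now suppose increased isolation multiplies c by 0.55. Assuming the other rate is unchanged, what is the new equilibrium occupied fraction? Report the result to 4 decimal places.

Balance c(1−p*) = e gives e = 0.702×(1 − 0.53100) = 0.32924.
New p* = 1 − e/c = 1 − 0.32924/0.38610 = 0.14727.

0.1473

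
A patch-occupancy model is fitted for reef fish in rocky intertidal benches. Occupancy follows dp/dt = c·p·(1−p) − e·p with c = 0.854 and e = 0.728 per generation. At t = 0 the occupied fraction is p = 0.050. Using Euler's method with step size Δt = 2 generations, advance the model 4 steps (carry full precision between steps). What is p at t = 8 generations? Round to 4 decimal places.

Update rule: p ← p + [c·p·(1−p) − e·p]·Δt with Δt = 2.
  1  |  dp/dt·Δt = +0.008330  |  p_1 = 0.058330
  2  |  dp/dt·Δt = +0.008888  |  p_2 = 0.067218
  3  |  dp/dt·Δt = +0.009222  |  p_3 = 0.076440
  4  |  dp/dt·Δt = +0.009283  |  p_4 = 0.085723

0.0857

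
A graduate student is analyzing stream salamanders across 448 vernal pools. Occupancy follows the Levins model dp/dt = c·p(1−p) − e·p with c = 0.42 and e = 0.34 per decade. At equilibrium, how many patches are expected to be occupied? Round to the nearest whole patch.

p* = 1 − e/c = 1 − 0.34/0.42 = 0.1905.
Expected occupied patches = N × p* = 448 × 0.1905 = 85.33 ≈ 85.

85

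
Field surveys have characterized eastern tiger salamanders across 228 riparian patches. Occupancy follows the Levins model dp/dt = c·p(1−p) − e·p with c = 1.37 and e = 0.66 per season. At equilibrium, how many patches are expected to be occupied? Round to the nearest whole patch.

118

p* = 1 − e/c = 1 − 0.66/1.37 = 0.5182.
Expected occupied patches = N × p* = 228 × 0.5182 = 118.16 ≈ 118.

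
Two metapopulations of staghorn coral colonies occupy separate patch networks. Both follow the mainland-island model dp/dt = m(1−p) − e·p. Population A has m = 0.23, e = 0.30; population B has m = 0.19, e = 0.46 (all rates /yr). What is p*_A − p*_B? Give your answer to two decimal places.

A: p*_A = m/(m+e) = 0.23/0.5300 = 0.4340.
B: p*_B = 0.19/0.6500 = 0.2923.
p*_A − p*_B = 0.4340 − 0.2923 = 0.1417.

0.14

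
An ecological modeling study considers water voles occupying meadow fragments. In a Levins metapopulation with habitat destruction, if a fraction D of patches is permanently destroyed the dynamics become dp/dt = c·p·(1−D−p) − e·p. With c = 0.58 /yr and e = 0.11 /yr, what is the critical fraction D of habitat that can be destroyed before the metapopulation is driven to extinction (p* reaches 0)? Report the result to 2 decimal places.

0.81

The nontrivial equilibrium is p* = (1−D) − e/c; extinction occurs when this hits zero.
So D_crit = 1 − e/c = 1 − 0.11/0.58 = 1 − 0.1897 = 0.8103.
This equals the undisturbed p*, a classic result of Lande's extension.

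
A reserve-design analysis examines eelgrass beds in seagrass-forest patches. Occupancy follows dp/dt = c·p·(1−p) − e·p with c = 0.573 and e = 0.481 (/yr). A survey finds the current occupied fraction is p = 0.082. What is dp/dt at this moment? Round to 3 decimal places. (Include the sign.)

0.004

Colonization term: c·p·(1−p) = 0.573×0.082×0.9180 = 0.04313.
Extinction term: e·p = 0.03944.
dp/dt = 0.04313 − 0.03944 = 0.00369.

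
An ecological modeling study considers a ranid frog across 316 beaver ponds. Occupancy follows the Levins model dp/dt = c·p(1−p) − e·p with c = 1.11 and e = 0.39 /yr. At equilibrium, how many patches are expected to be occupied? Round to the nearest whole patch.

p* = 1 − e/c = 1 − 0.39/1.11 = 0.6486.
Expected occupied patches = N × p* = 316 × 0.6486 = 204.97 ≈ 205.

205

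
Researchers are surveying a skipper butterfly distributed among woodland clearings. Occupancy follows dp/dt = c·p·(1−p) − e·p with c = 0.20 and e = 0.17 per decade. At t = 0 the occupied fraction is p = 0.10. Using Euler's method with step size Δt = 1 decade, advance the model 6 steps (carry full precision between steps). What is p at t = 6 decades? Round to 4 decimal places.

0.1058

Update rule: p ← p + [c·p·(1−p) − e·p]·Δt with Δt = 1.
t = 1: p = 0.10000 + (+0.00100) = 0.10100
t = 2: p = 0.10100 + (+0.00099) = 0.10199
t = 3: p = 0.10199 + (+0.00098) = 0.10297
t = 4: p = 0.10297 + (+0.00097) = 0.10394
t = 5: p = 0.10394 + (+0.00096) = 0.10490
t = 6: p = 0.10490 + (+0.00095) = 0.10584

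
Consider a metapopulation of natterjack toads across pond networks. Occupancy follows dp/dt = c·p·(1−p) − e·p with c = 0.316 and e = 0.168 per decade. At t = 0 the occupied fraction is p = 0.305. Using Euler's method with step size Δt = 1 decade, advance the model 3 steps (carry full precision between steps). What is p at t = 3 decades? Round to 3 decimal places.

Update rule: p ← p + [c·p·(1−p) − e·p]·Δt with Δt = 1.
p: 0.30500 → 0.32074  (Δp = +0.01574)
p: 0.32074 → 0.33571  (Δp = +0.01496)
p: 0.33571 → 0.34978  (Δp = +0.01407)

0.350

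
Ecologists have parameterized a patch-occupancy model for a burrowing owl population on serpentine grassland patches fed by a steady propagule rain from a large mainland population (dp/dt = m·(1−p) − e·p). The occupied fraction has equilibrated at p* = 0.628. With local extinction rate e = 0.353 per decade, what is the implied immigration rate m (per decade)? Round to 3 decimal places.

0.596

At equilibrium m(1−p*) = e·p*, so m = e·p*/(1−p*).
m = 0.353 × 0.628 / 0.3720 = 0.2217/0.3720 = 0.5959.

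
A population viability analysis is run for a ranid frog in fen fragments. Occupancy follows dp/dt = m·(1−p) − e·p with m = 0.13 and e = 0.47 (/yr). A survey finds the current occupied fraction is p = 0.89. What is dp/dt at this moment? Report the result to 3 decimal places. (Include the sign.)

Colonization term: m·(1−p) = 0.13×0.1100 = 0.01430.
Extinction term: e·p = 0.41830.
dp/dt = 0.01430 − 0.41830 = -0.40400.

-0.404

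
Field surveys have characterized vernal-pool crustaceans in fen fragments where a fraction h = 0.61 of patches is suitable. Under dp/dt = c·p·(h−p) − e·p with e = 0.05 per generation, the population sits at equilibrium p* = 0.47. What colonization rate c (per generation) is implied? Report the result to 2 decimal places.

At equilibrium c(h−p*) = e, so c = e/(h−p*).
c = 0.05/(0.61 − 0.47) = 0.05/0.1400 = 0.3571.

0.36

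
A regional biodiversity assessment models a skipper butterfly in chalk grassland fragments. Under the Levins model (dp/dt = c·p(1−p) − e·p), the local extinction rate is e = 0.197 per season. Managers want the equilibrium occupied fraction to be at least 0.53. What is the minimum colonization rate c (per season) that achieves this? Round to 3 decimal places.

p* = 1 − e/c ≥ 0.53 requires e/c ≤ 0.4700, i.e. c ≥ e/0.4700.
c_min = 0.197/0.4700 = 0.4191.

0.419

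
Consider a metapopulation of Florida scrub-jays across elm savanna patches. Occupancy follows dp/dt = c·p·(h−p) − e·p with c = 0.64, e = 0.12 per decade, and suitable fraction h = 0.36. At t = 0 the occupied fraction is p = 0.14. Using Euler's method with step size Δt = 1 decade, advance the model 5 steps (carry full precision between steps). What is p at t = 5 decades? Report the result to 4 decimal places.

Update rule: p ← p + [c·p·(h−p) − e·p]·Δt with Δt = 1.
t = 1: p = 0.14000 + (+0.00291) = 0.14291
t = 2: p = 0.14291 + (+0.00271) = 0.14562
t = 3: p = 0.14562 + (+0.00251) = 0.14812
t = 4: p = 0.14812 + (+0.00231) = 0.15043
t = 5: p = 0.15043 + (+0.00212) = 0.15256

0.1526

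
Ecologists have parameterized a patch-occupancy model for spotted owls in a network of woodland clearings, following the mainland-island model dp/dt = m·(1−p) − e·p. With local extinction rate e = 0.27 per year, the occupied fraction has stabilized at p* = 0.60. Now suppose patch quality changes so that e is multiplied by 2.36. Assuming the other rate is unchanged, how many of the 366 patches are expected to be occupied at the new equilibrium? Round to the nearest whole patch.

Balance m(1−p*) = e·p* gives m = e·p*/(1−p*) = 0.27×0.60000/0.40000 = 0.40500.
New p* = m/(m+e) = 0.40500/(0.40500+0.63720) = 0.38860.
Expected occupied = 366 × 0.38860 = 142.23 ≈ 142.

142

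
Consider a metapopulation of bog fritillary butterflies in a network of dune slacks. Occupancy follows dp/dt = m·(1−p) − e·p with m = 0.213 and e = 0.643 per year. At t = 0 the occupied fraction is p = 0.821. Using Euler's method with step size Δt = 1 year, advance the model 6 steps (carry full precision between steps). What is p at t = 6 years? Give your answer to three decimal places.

0.249

Update rule: p ← p + [m·(1−p) − e·p]·Δt with Δt = 1.
  1  |  dp/dt·Δt = -0.489776  |  p_1 = 0.331224
  2  |  dp/dt·Δt = -0.070528  |  p_2 = 0.260696
  3  |  dp/dt·Δt = -0.010156  |  p_3 = 0.250540
  4  |  dp/dt·Δt = -0.001462  |  p_4 = 0.249078
  5  |  dp/dt·Δt = -0.000211  |  p_5 = 0.248867
  6  |  dp/dt·Δt = -0.000030  |  p_6 = 0.248837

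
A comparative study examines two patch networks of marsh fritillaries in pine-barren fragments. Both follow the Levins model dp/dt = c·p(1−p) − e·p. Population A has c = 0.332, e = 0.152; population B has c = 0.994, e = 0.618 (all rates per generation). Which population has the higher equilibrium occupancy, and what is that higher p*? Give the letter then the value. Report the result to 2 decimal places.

A, 0.54

A: p*_A = 1 − 0.152/0.332 = 0.5422.
B: p*_B = 1 − 0.618/0.994 = 0.3783.
A is higher at 0.5422.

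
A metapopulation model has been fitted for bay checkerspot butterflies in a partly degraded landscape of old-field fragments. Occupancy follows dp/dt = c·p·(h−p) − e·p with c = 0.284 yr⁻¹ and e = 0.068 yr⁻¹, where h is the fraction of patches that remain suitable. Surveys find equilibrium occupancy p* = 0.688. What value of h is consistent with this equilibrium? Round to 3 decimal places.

0.927

At equilibrium c(h−p*) = e, so h = p* + e/c.
h = 0.688 + 0.068/0.284 = 0.688 + 0.2394 = 0.9274.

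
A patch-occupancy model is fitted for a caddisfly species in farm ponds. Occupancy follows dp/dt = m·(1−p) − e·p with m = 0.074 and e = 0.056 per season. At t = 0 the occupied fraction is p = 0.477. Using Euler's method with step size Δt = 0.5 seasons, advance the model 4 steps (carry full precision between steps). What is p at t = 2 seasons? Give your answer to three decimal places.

0.499

Update rule: p ← p + [m·(1−p) − e·p]·Δt with Δt = 0.5.
t = 0.5: p = 0.47700 + (+0.00600) = 0.48299
t = 1: p = 0.48299 + (+0.00561) = 0.48860
t = 1.5: p = 0.48860 + (+0.00524) = 0.49384
t = 2: p = 0.49384 + (+0.00490) = 0.49874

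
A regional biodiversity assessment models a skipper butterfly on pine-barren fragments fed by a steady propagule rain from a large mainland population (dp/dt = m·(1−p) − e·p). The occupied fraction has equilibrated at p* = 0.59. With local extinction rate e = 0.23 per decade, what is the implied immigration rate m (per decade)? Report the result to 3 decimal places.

0.331

At equilibrium m(1−p*) = e·p*, so m = e·p*/(1−p*).
m = 0.23 × 0.59 / 0.4100 = 0.1357/0.4100 = 0.3310.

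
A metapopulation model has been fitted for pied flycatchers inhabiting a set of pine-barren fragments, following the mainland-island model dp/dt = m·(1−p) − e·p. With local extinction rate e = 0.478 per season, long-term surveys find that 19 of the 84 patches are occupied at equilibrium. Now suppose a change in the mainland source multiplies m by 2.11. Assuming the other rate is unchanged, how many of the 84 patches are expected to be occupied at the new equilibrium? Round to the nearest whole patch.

32

Observed p* = 19/84 = 0.22619.
Balance m(1−p*) = e·p* gives m = e·p*/(1−p*) = 0.478×0.22619/0.77381 = 0.13972.
New p* = m/(m+e) = 0.29481/(0.29481+0.47800) = 0.38148.
Expected occupied = 84 × 0.38148 = 32.04 ≈ 32.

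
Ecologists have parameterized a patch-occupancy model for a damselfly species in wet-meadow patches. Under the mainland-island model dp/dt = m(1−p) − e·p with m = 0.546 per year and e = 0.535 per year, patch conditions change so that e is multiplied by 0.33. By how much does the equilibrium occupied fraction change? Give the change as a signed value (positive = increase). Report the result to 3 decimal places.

0.251

Before: p* = 0.546/(0.546+0.535) = 0.5051.
After: m = 0.546, e = 0.17655; p* = 0.546/0.7226 = 0.7557.
Δp* = 0.7557 − 0.5051 = +0.2506.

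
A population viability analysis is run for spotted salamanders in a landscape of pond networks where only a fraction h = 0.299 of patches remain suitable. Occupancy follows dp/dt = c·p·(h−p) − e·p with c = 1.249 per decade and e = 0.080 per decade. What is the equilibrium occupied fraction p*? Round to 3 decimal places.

Setting dp/dt = 0 and dividing by p* gives c·(h−p*) = e.
So p* = h − e/c = 0.299 − 0.080/1.249 = 0.299 − 0.0641 = 0.2349.

0.235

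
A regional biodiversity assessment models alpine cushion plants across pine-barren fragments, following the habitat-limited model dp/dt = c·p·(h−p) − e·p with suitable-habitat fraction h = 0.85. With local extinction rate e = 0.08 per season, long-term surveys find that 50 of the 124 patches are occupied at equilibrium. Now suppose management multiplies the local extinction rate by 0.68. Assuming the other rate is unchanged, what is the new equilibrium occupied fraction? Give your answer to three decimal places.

0.546

Observed p* = 50/124 = 0.40323.
Balance c(h−p*) = e gives c = e/(0.85 − 0.40323) = 0.08/0.44677 = 0.17906.
New p* = 0.85 − e/c = 0.85 − 0.05440/0.17906 = 0.54619.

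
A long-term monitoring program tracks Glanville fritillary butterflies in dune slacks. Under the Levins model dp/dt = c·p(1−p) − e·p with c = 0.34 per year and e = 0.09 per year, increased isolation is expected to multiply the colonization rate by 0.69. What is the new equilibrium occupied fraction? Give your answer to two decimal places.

Before: p* = 1 − 0.09/0.34 = 0.7353.
After the change, c = 0.2346, e = 0.09, so p* = 1 − 0.09/0.2346 = 0.6164.

0.62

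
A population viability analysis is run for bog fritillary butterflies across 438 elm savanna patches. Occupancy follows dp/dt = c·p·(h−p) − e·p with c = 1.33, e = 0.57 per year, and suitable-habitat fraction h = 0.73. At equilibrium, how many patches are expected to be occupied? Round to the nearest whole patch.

p* = h − e/c = 0.73 − 0.4286 = 0.3014.
Expected occupied patches = N × p* = 438 × 0.3014 = 132.03 ≈ 132.

132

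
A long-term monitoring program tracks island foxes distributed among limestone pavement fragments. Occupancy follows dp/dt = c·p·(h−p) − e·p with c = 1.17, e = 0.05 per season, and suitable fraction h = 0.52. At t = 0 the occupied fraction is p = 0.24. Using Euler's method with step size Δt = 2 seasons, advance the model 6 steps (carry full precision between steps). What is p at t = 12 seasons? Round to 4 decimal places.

0.4773

Update rule: p ← p + [c·p·(h−p) − e·p]·Δt with Δt = 2.
t = 2: p = 0.24000 + (+0.13325) = 0.37325
t = 4: p = 0.37325 + (+0.09085) = 0.46410
t = 6: p = 0.46410 + (+0.01430) = 0.47840
t = 8: p = 0.47840 + (-0.00127) = 0.47713
t = 10: p = 0.47713 + (+0.00015) = 0.47728
t = 12: p = 0.47728 + (-0.00002) = 0.47726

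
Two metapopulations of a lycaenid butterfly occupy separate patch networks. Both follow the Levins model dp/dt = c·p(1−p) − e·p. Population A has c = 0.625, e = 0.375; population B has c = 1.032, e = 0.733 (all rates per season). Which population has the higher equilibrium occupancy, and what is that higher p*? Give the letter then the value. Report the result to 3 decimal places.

A: p*_A = 1 − 0.375/0.625 = 0.4000.
B: p*_B = 1 − 0.733/1.032 = 0.2897.
A is higher at 0.4000.

A, 0.400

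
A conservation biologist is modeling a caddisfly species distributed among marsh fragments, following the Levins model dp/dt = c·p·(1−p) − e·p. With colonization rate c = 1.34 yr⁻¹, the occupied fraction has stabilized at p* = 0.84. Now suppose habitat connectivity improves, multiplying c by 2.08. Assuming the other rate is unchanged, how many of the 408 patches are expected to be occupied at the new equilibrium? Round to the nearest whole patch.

Balance c(1−p*) = e gives e = 1.34×(1 − 0.84000) = 0.21440.
New p* = 1 − e/c = 1 − 0.21440/2.78720 = 0.92308.
Expected occupied = 408 × 0.92308 = 376.62 ≈ 377.

377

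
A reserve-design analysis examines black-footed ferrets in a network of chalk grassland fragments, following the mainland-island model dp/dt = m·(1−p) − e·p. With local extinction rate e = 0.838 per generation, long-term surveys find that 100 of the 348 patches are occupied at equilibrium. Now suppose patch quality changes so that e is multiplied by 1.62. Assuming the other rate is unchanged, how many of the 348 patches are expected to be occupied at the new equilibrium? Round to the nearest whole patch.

69

Observed p* = 100/348 = 0.28736.
Balance m(1−p*) = e·p* gives m = e·p*/(1−p*) = 0.838×0.28736/0.71264 = 0.33791.
New p* = m/(m+e) = 0.33791/(0.33791+1.35756) = 0.19930.
Expected occupied = 348 × 0.19930 = 69.36 ≈ 69.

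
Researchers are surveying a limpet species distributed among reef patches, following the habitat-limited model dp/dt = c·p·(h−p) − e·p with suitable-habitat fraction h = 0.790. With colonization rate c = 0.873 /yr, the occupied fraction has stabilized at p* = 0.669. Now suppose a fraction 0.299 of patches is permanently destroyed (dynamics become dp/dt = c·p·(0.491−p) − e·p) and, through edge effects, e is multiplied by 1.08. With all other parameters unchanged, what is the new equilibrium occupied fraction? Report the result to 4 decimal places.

Balance c(h−p*) = e gives e = 0.873×(0.79 − 0.66900) = 0.10563.
New p* = 0.491 − e/c = 0.491 − 0.11408/0.87300 = 0.36032.

0.3603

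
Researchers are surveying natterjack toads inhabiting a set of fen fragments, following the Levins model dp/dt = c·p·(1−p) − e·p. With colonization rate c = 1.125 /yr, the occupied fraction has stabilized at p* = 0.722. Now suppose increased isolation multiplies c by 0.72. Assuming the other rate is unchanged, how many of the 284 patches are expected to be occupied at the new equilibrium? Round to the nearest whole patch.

174

Balance c(1−p*) = e gives e = 1.125×(1 − 0.72200) = 0.31275.
New p* = 1 − e/c = 1 − 0.31275/0.81000 = 0.61389.
Expected occupied = 284 × 0.61389 = 174.34 ≈ 174.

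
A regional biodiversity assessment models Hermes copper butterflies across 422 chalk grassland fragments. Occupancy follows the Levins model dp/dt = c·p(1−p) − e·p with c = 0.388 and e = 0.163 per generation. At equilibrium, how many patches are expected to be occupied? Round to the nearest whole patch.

p* = 1 − e/c = 1 − 0.163/0.388 = 0.5799.
Expected occupied patches = N × p* = 422 × 0.5799 = 244.72 ≈ 245.

245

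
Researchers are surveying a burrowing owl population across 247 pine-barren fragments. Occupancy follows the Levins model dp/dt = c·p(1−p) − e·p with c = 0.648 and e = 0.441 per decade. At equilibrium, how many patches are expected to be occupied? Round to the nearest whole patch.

79

p* = 1 − e/c = 1 − 0.441/0.648 = 0.3194.
Expected occupied patches = N × p* = 247 × 0.3194 = 78.90 ≈ 79.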